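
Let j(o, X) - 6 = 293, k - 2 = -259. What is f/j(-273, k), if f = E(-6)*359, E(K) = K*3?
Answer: -6462/299 ≈ -21.612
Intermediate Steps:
k = -257 (k = 2 - 259 = -257)
j(o, X) = 299 (j(o, X) = 6 + 293 = 299)
E(K) = 3*K
f = -6462 (f = (3*(-6))*359 = -18*359 = -6462)
f/j(-273, k) = -6462/299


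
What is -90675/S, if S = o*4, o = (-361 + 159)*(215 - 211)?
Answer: 90675/3232 ≈ 28.055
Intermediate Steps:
o = -808 (o = -202*4 = -808)
S = -3232 (S = -808*4 = -3232)
-90675/S = -90675/(-3232) = -90675*(-1/3232) = 90675/3232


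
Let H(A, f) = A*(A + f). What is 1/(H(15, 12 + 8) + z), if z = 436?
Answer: 1/961 ≈ 0.0010406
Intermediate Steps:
1/(H(15, 12 + 8) + z) = 1/(15*(15 + (12 + 8)) + 436) = 1/(15*(15 + 20) + 436) = 1/(15*35 + 436) = 1/(525 + 436) = 1/961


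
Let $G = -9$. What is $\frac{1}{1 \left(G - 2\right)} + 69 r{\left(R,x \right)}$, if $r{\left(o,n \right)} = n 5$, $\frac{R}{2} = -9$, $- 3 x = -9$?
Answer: $\frac{11384}{11} \approx 1034.9$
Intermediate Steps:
$x = 3$ ($x = \left(- \frac{1}{3}\right) \left(-9\right) = 3$)
$R = -18$ ($R = 2 \left(-9\right) = -18$)
$r{\left(o,n \right)} = 5 n$
$\frac{1}{1 \left(G - 2\right)} + 69 r{\left(R,x \right)} = \frac{1}{1 \left(-9 - 2\right)} + 69 \cdot 5 \cdot 3 = \frac{1}{1 \left(-11\right)} + 69 \cdot 15 = \frac{1}{-11} + 1035 = - \frac{1}{11} + 1035 = \frac{11384}{11}$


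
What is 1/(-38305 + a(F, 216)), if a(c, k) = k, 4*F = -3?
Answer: -1/38089 ≈ -2.6254e-5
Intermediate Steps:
F = -3/4 (F = (1/4)*(-3) = -3/4 ≈ -0.75000)
1/(-38305 + a(F, 216)) = 1/(-38305 + 216) = 1/(-38089) = -1/38089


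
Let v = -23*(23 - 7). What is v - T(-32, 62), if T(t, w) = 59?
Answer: -427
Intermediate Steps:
v = -368 (v = -23*16 = -368)
v - T(-32, 62) = -368 - 1*59 = -368 - 59 = -427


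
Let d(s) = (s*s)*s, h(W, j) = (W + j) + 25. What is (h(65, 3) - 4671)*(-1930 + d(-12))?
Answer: 16746324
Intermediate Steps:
h(W, j) = 25 + W + j
d(s) = s³ (d(s) = s²*s = s³)
(h(65, 3) - 4671)*(-1930 + d(-12)) = ((25 + 65 + 3) - 4671)*(-1930 + (-12)³) = (93 - 4671)*(-1930 - 1728) = -4578*(-3658) = 16746324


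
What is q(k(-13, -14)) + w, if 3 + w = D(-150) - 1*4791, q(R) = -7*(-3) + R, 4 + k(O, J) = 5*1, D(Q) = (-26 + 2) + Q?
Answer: -4946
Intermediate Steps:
D(Q) = -24 + Q
k(O, J) = 1 (k(O, J) = -4 + 5*1 = -4 + 5 = 1)
q(R) = 21 + R
w = -4968 (w = -3 + ((-24 - 150) - 1*4791) = -3 + (-174 - 4791) = -3 - 4965 = -4968)
q(k(-13, -14)) + w = (21 + 1) - 4968 = 22 - 4968 = -4946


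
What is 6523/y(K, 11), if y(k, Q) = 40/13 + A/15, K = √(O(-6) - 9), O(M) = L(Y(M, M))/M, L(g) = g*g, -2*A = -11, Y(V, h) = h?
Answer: 2543970/1343 ≈ 1894.2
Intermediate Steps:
A = 11/2 (A = -½*(-11) = 11/2 ≈ 5.5000)
L(g) = g²
O(M) = M (O(M) = M²/M = M)
K = I*√15 (K = √(-6 - 9) = √(-15) = I*√15 ≈ 3.873*I)
y(k, Q) = 1343/390 (y(k, Q) = 40/13 + (11/2)/15 = 40*(1/13) + (11/2)*(1/15) = 40/13 + 11/30 = 1343/390)
6523/y(K, 11) = 6523/(1343/390) = 6523*(390/1343) = 2543970/1343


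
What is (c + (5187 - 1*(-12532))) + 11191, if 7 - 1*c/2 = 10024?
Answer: 8876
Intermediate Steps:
c = -20034 (c = 14 - 2*10024 = 14 - 20048 = -20034)
(c + (5187 - 1*(-12532))) + 11191 = (-20034 + (5187 - 1*(-12532))) + 11191 = (-20034 + (5187 + 12532)) + 11191 = (-20034 + 17719) + 11191 = -2315 + 11191 = 8876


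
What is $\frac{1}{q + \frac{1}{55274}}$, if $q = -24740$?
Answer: $- \frac{55274}{1367478759} \approx -4.042 \cdot 10^{-5}$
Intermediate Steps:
$\frac{1}{q + \frac{1}{55274}} = \frac{1}{-24740 + \frac{1}{55274}} = \frac{1}{- \frac{1367478759}{55274}} = - \frac{55274}{1367478759}$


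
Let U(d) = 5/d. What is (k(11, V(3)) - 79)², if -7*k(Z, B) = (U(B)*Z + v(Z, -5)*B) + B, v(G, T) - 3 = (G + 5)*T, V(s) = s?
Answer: 1060900/441 ≈ 2405.7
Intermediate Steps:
v(G, T) = 3 + T*(5 + G) (v(G, T) = 3 + (G + 5)*T = 3 + (5 + G)*T = 3 + T*(5 + G))
k(Z, B) = -B/7 - 5*Z/(7*B) - B*(-22 - 5*Z)/7 (k(Z, B) = -(((5/B)*Z + (3 + 5*(-5) + Z*(-5))*B) + B)/7 = -((5*Z/B + (3 - 25 - 5*Z)*B) + B)/7 = -((5*Z/B + (-22 - 5*Z)*B) + B)/7 = -((5*Z/B + B*(-22 - 5*Z)) + B)/7 = -((B*(-22 - 5*Z) + 5*Z/B) + B)/7 = -(B + B*(-22 - 5*Z) + 5*Z/B)/7 = -B/7 - 5*Z/(7*B) - B*(-22 - 5*Z)/7)
(k(11, V(3)) - 79)² = ((⅐)*(-5*11 + 3²*(21 + 5*11))/3 - 79)² = ((⅐)*(⅓)*(-55 + 9*(21 + 55)) - 79)² = ((⅐)*(⅓)*(-55 + 9*76) - 79)² = ((⅐)*(⅓)*(-55 + 684) - 79)² = ((⅐)*(⅓)*629 - 79)² = (629/21 - 79)² = (-1030/21)² = 1060900/441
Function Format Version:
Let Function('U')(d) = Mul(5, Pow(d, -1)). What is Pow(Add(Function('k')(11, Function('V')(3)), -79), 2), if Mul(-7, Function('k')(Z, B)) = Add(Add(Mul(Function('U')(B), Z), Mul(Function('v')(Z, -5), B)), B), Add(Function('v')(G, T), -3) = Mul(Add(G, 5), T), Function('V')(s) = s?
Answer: Rational(1060900, 441) ≈ 2405.7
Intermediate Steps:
Function('v')(G, T) = Add(3, Mul(T, Add(5, G))) (Function('v')(G, T) = Add(3, Mul(Add(G, 5), T)) = Add(3, Mul(Add(5, G), T)) = Add(3, Mul(T, Add(5, G))))
Function('k')(Z, B) = Add(Mul(Rational(-1, 7), B), Mul(Rational(-5, 7), Z, Pow(B, -1)), Mul(Rational(-1, 7), B, Add(-22, Mul(-5, Z)))) (Function('k')(Z, B) = Mul(Rational(-1, 7), Add(Add(Mul(Mul(5, Pow(B, -1)), Z), Mul(Add(3, Mul(5, -5), Mul(Z, -5)), B)), B)) = Mul(Rational(-1, 7), Add(Add(Mul(5, Z, Pow(B, -1)), Mul(Add(3, -25, Mul(-5, Z)), B)), B)) = Mul(Rational(-1, 7), Add(Add(Mul(5, Z, Pow(B, -1)), Mul(Add(-22, Mul(-5, Z)), B)), B)) = Mul(Rational(-1, 7), Add(Add(Mul(5, Z, Pow(B, -1)), Mul(B, Add(-22, Mul(-5, Z)))), B)) = Mul(Rational(-1, 7), Add(Add(Mul(B, Add(-22, Mul(-5, Z))), Mul(5, Z, Pow(B, -1))), B)) = Mul(Rational(-1, 7), Add(B, Mul(B, Add(-22, Mul(-5, Z))), Mul(5, Z, Pow(B, -1)))) = Add(Mul(Rational(-1, 7), B), Mul(Rational(-5, 7), Z, Pow(B, -1)), Mul(Rational(-1, 7), B, Add(-22, Mul(-5, Z)))))
Pow(Add(Function('k')(11, Function('V')(3)), -79), 2) = Pow(Add(Mul(Rational(1, 7), Pow(3, -1), Add(Mul(-5, 11), Mul(Pow(3, 2), Add(21, Mul(5, 11))))), -79), 2) = Pow(Add(Mul(Rational(1, 7), Rational(1, 3), Add(-55, Mul(9, Add(21, 55)))), -79), 2) = Pow(Add(Mul(Rational(1, 7), Rational(1, 3), Add(-55, Mul(9, 76))), -79), 2) = Pow(Add(Mul(Rational(1, 7), Rational(1, 3), Add(-55, 684)), -79), 2) = Pow(Add(Mul(Rational(1, 7), Rational(1, 3), 629), -79), 2) = Pow(Add(Rational(629, 21), -79), 2) = Pow(Rational(-1030, 21), 2) = Rational(1060900, 441)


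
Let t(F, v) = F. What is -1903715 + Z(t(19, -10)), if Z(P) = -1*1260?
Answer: -1904975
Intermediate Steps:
Z(P) = -1260
-1903715 + Z(t(19, -10)) = -1903715 - 1260 = -1904975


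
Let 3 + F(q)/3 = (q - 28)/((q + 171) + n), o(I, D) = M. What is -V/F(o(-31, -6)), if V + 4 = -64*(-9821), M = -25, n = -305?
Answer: 157135/2 ≈ 78568.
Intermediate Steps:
o(I, D) = -25
F(q) = -9 + 3*(-28 + q)/(-134 + q) (F(q) = -9 + 3*((q - 28)/((q + 171) - 305)) = -9 + 3*((-28 + q)/((171 + q) - 305)) = -9 + 3*((-28 + q)/(-134 + q)) = -9 + 3*(-28 + q)/(-134 + q))
V = 628540 (V = -4 - 64*(-9821) = -4 + 628544 = 628540)
-V/F(o(-31, -6)) = -628540/(6*(187 - 1*(-25))/(-134 - 25)) = -628540/(6*(187 + 25)/(-159)) = -628540/(6*(-1/159)*212) = -628540/(-8) = -628540*(-1)/8 = -1*(-157135/2) = 157135/2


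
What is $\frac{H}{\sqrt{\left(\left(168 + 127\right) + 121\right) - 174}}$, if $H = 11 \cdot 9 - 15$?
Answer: $\frac{42 \sqrt{2}}{11} \approx 5.3997$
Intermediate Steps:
$H = 84$ ($H = 99 - 15 = 84$)
$\frac{H}{\sqrt{\left(\left(168 + 127\right) + 121\right) - 174}} = \frac{84}{\sqrt{\left(\left(168 + 127\right) + 121\right) - 174}} = \frac{84}{\sqrt{\left(295 + 121\right) - 174}} = \frac{84}{\sqrt{416 - 174}} = \frac{84}{\sqrt{242}} = \frac{84}{11 \sqrt{2}} = 84 \frac{\sqrt{2}}{22} = \frac{42 \sqrt{2}}{11}$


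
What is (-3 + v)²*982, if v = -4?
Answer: 48118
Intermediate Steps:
(-3 + v)²*982 = (-3 - 4)²*982 = (-7)²*982 = 49*982 = 48118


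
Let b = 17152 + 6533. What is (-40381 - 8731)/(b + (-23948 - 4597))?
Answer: 12278/1215 ≈ 10.105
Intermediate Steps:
b = 23685
(-40381 - 8731)/(b + (-23948 - 4597)) = (-40381 - 8731)/(23685 + (-23948 - 4597)) = -49112/(23685 - 28545) = -49112/(-4860) = -49112*(-1/4860) = 12278/1215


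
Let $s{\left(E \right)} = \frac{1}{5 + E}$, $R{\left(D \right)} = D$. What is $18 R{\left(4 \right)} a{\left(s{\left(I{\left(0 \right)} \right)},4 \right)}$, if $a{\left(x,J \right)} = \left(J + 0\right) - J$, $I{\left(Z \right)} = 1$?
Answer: $0$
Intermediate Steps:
$a{\left(x,J \right)} = 0$ ($a{\left(x,J \right)} = J - J = 0$)
$18 R{\left(4 \right)} a{\left(s{\left(I{\left(0 \right)} \right)},4 \right)} = 18 \cdot 4 \cdot 0 = 72 \cdot 0 = 0$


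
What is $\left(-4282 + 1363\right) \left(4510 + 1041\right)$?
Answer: $-16203369$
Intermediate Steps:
$\left(-4282 + 1363\right) \left(4510 + 1041\right) = \left(-2919\right) 5551 = -16203369$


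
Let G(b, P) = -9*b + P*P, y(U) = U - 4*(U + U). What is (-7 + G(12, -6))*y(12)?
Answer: 6636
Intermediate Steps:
y(U) = -7*U (y(U) = U - 8*U = -7*U)
G(b, P) = P**2 - 9*b (G(b, P) = -9*b + P**2 = P**2 - 9*b)
(-7 + G(12, -6))*y(12) = (-7 + ((-6)**2 - 9*12))*(-7*12) = (-7 + (36 - 108))*(-84) = (-7 - 72)*(-84) = -79*(-84) = 6636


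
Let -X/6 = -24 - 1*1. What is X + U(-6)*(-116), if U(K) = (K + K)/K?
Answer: -82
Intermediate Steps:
U(K) = 2 (U(K) = (2*K)/K = 2)
X = 150 (X = -6*(-24 - 1*1) = -6*(-24 - 1) = -6*(-25) = 150)
X + U(-6)*(-116) = 150 + 2*(-116) = 150 - 232 = -82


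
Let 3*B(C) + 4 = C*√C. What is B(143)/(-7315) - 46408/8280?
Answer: -8486587/1514205 - 13*√143/1995 ≈ -5.6826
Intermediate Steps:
B(C) = -4/3 + C^(3/2)/3 (B(C) = -4/3 + (C*√C)/3 = -4/3 + C^(3/2)/3)
B(143)/(-7315) - 46408/8280 = (-4/3 + 143^(3/2)/3)/(-7315) - 46408/8280 = (-4/3 + (143*√143)/3)*(-1/7315) - 46408*1/8280 = (-4/3 + 143*√143/3)*(-1/7315) - 5801/1035 = (4/21945 - 13*√143/1995) - 5801/1035 = -8486587/1514205 - 13*√143/1995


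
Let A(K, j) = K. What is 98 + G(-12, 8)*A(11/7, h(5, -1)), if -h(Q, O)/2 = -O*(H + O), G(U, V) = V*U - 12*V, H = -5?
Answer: -1426/7 ≈ -203.71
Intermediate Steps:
G(U, V) = -12*V + U*V (G(U, V) = U*V - 12*V = -12*V + U*V)
h(Q, O) = 2*O*(-5 + O) (h(Q, O) = -(-2)*O*(-5 + O) = 2*O*(-5 + O))
98 + G(-12, 8)*A(11/7, h(5, -1)) = 98 + (8*(-12 - 12))*(11/7) = 98 + (8*(-24))*(11*(⅐)) = 98 - 192*11/7 = 98 - 2112/7 = -1426/7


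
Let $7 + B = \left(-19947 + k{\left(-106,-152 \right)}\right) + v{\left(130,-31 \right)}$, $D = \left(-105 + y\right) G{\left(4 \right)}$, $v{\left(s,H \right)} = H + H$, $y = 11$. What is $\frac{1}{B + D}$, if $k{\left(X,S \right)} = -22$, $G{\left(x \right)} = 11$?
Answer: $- \frac{1}{21072} \approx -4.7456 \cdot 10^{-5}$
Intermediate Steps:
$v{\left(s,H \right)} = 2 H$
$D = -1034$ ($D = \left(-105 + 11\right) 11 = \left(-94\right) 11 = -1034$)
$B = -20038$ ($B = -7 + \left(\left(-19947 - 22\right) + 2 \left(-31\right)\right) = -7 - 20031 = -20038$)
$\frac{1}{B + D} = \frac{1}{-20038 - 1034} = \frac{1}{-21072} = - \frac{1}{21072}$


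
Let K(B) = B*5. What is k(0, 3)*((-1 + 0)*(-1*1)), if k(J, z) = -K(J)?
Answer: 0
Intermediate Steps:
K(B) = 5*B
k(J, z) = -5*J
k(0, 3)*((-1 + 0)*(-1*1)) = (-5*0)*((-1 + 0)*(-1*1)) = 0*(-1*(-1)) = 0*1 = 0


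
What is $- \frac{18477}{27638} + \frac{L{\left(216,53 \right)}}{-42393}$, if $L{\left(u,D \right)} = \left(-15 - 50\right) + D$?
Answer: $- \frac{20075995}{30042506} \approx -0.66825$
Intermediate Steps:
$L{\left(u,D \right)} = -65 + D$
$- \frac{18477}{27638} + \frac{L{\left(216,53 \right)}}{-42393} = - \frac{18477}{27638} + \frac{-65 + 53}{-42393} = \left(-18477\right) \frac{1}{27638} - - \frac{4}{14131} = - \frac{18477}{27638} + \frac{4}{14131} = - \frac{20075995}{30042506}$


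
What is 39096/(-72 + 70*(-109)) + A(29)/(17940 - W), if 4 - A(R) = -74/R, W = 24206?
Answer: -1776438481/349890307 ≈ -5.0771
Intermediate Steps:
A(R) = 4 + 74/R (A(R) = 4 - (-74)/R = 4 + 74/R)
39096/(-72 + 70*(-109)) + A(29)/(17940 - W) = 39096/(-72 + 70*(-109)) + (4 + 74/29)/(17940 - 1*24206) = 39096/(-72 - 7630) + (4 + 74*(1/29))/(17940 - 24206) = 39096/(-7702) + (4 + 74/29)/(-6266) = 39096*(-1/7702) + (190/29)*(-1/6266) = -19548/3851 - 95/90857 = -1776438481/349890307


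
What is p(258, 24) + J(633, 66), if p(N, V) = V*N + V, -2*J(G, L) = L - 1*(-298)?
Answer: 6034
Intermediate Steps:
J(G, L) = -149 - L/2 (J(G, L) = -(L - 1*(-298))/2 = -(L + 298)/2 = -(298 + L)/2 = -149 - L/2)
p(N, V) = V + N*V (p(N, V) = N*V + V = V + N*V)
p(258, 24) + J(633, 66) = 24*(1 + 258) + (-149 - ½*66) = 24*259 + (-149 - 33) = 6216 - 182 = 6034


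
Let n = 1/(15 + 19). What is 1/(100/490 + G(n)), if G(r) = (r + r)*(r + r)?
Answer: 14161/2939 ≈ 4.8183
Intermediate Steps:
n = 1/34 ≈ 0.029412
G(r) = 4*r² (G(r) = (2*r)*(2*r) = 4*r²)
1/(100/490 + G(n)) = 1/(100/490 + 4*(1/34)²) = 1/(100*(1/490) + 4*(1/1156)) = 1/(10/49 + 1/289) = 1/(2939/14161) = 14161/2939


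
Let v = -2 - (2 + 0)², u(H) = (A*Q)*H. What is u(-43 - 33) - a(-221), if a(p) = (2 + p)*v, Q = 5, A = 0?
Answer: -1314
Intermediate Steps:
u(H) = 0 (u(H) = (0*5)*H = 0*H = 0)
v = -6 (v = -2 - 1*2² = -2 - 1*4 = -2 - 4 = -6)
a(p) = -12 - 6*p (a(p) = (2 + p)*(-6) = -12 - 6*p)
u(-43 - 33) - a(-221) = 0 - (-12 - 6*(-221)) = 0 - (-12 + 1326) = 0 - 1*1314 = 0 - 1314 = -1314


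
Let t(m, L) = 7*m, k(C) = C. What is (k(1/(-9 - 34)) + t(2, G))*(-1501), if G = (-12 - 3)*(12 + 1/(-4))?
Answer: -902101/43 ≈ -20979.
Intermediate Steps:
G = -705/4 (G = -15*(12 + 1*(-¼)) = -15*(12 - ¼) = -15*47/4 = -705/4 ≈ -176.25)
(k(1/(-9 - 34)) + t(2, G))*(-1501) = (1/(-9 - 34) + 7*2)*(-1501) = (1/(-43) + 14)*(-1501) = (-1/43 + 14)*(-1501) = (601/43)*(-1501) = -902101/43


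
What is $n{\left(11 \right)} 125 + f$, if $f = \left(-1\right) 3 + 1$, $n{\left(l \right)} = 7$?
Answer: $873$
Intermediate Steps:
$f = -2$ ($f = -3 + 1 = -2$)
$n{\left(11 \right)} 125 + f = 7 \cdot 125 - 2 = 875 - 2 = 873$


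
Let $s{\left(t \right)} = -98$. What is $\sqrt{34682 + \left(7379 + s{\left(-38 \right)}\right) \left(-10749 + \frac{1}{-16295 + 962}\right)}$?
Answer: $\frac{4 i \sqrt{127719843616189}}{5111} \approx 8844.7 i$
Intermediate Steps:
$\sqrt{34682 + \left(7379 + s{\left(-38 \right)}\right) \left(-10749 + \frac{1}{-16295 + 962}\right)} = \sqrt{34682 + \left(7379 - 98\right) \left(-10749 + \frac{1}{-16295 + 962}\right)} = \sqrt{34682 + 7281 \left(-10749 + \frac{1}{-15333}\right)} = \sqrt{34682 + 7281 \left(-10749 - \frac{1}{15333}\right)} = \sqrt{34682 + 7281 \left(- \frac{164814418}{15333}\right)} = \sqrt{34682 - \frac{400004592486}{5111}} = \sqrt{- \frac{399827332784}{5111}} = \frac{4 i \sqrt{127719843616189}}{5111}$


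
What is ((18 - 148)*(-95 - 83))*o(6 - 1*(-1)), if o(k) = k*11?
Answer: 1781780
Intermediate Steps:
o(k) = 11*k
((18 - 148)*(-95 - 83))*o(6 - 1*(-1)) = ((18 - 148)*(-95 - 83))*(11*(6 - 1*(-1))) = (-130*(-178))*(11*(6 + 1)) = 23140*(11*7) = 23140*77 = 1781780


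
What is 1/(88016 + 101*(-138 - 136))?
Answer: 1/60342 ≈ 1.6572e-5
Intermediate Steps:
1/(88016 + 101*(-138 - 136)) = 1/(88016 + 101*(-274)) = 1/(88016 - 27674) = 1/60342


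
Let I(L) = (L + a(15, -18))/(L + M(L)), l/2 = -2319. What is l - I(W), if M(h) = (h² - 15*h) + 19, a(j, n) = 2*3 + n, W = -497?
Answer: -1177986559/253986 ≈ -4638.0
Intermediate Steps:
l = -4638 (l = 2*(-2319) = -4638)
a(j, n) = 6 + n
M(h) = 19 + h² - 15*h
I(L) = (-12 + L)/(19 + L² - 14*L) (I(L) = (L + (6 - 18))/(L + (19 + L² - 15*L)) = (L - 12)/(19 + L² - 14*L) = (-12 + L)/(19 + L² - 14*L))
l - I(W) = -4638 - (-12 - 497)/(19 + (-497)² - 14*(-497)) = -4638 - (-509)/(19 + 247009 + 6958) = -4638 - (-509)/253986 = -4638 - 1*(-509/253986) = -4638 + 509/253986 = -1177986559/253986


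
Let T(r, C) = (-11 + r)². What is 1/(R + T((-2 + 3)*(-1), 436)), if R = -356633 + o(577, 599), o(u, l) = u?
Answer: -1/355912 ≈ -2.8097e-6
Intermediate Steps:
R = -356056 (R = -356633 + 577 = -356056)
1/(R + T((-2 + 3)*(-1), 436)) = 1/(-356056 + (-11 + (-2 + 3)*(-1))²) = 1/(-356056 + (-11 + 1*(-1))²) = 1/(-356056 + (-11 - 1)²) = 1/(-356056 + (-12)²) = 1/(-356056 + 144) = 1/(-355912) = -1/355912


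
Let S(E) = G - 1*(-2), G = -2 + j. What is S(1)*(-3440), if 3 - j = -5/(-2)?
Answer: -1720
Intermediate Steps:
j = ½ (j = 3 - (-5)/(-2) = 3 - (-5)*(-1)/2 = 3 - 1*5/2 = 3 - 5/2 = ½ ≈ 0.50000)
G = -3/2 (G = -2 + ½ = -3/2 ≈ -1.5000)
S(E) = ½ (S(E) = -3/2 - 1*(-2) = -3/2 + 2 = ½)
S(1)*(-3440) = (½)*(-3440) = -1720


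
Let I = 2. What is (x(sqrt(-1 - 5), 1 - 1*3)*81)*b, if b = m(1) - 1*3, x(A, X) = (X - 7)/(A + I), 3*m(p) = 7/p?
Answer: 486/5 - 243*I*sqrt(6)/5 ≈ 97.2 - 119.05*I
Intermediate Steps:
m(p) = 7/(3*p) (m(p) = (7/p)/3 = 7/(3*p))
x(A, X) = (-7 + X)/(2 + A) (x(A, X) = (X - 7)/(A + 2) = (-7 + X)/(2 + A))
b = -2/3 (b = (7/3)/1 - 1*3 = (7/3)*1 - 3 = 7/3 - 3 = -2/3 ≈ -0.66667)
(x(sqrt(-1 - 5), 1 - 1*3)*81)*b = (((-7 + (1 - 1*3))/(2 + sqrt(-1 - 5)))*81)*(-2/3) = (((-7 + (1 - 3))/(2 + sqrt(-6)))*81)*(-2/3) = (((-7 - 2)/(2 + I*sqrt(6)))*81)*(-2/3) = ((-9/(2 + I*sqrt(6)))*81)*(-2/3) = (-9/(2 + I*sqrt(6))*81)*(-2/3) = -729/(2 + I*sqrt(6))*(-2/3) = 486/(2 + I*sqrt(6))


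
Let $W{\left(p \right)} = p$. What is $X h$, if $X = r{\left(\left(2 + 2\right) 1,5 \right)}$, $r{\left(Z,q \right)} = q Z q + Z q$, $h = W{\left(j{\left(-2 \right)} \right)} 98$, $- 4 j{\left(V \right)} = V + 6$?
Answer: $-11760$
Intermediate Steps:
$j{\left(V \right)} = - \frac{3}{2} - \frac{V}{4}$ ($j{\left(V \right)} = - \frac{V + 6}{4} = - \frac{6 + V}{4} = - \frac{3}{2} - \frac{V}{4}$)
$h = -98$ ($h = \left(- \frac{3}{2} - - \frac{1}{2}\right) 98 = \left(- \frac{3}{2} + \frac{1}{2}\right) 98 = \left(-1\right) 98 = -98$)
$r{\left(Z,q \right)} = Z q + Z q^{2}$ ($r{\left(Z,q \right)} = Z q q + Z q = Z q^{2} + Z q = Z q + Z q^{2}$)
$X = 120$ ($X = \left(2 + 2\right) 1 \cdot 5 \left(1 + 5\right) = 4 \cdot 1 \cdot 5 \cdot 6 = 4 \cdot 5 \cdot 6 = 120$)
$X h = 120 \left(-98\right) = -11760$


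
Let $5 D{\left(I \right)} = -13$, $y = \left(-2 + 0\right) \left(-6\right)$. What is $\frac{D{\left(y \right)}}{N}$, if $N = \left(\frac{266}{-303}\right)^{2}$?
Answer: $- \frac{1193517}{353780} \approx -3.3736$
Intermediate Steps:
$y = 12$ ($y = \left(-2\right) \left(-6\right) = 12$)
$D{\left(I \right)} = - \frac{13}{5}$ ($D{\left(I \right)} = \frac{1}{5} \left(-13\right) = - \frac{13}{5}$)
$N = \frac{70756}{91809}$ ($N = \left(266 \left(- \frac{1}{303}\right)\right)^{2} = \left(- \frac{266}{303}\right)^{2} = \frac{70756}{91809} \approx 0.77069$)
$\frac{D{\left(y \right)}}{N} = - \frac{13}{5 \cdot \frac{70756}{91809}} = \left(- \frac{13}{5}\right) \frac{91809}{70756} = - \frac{1193517}{353780}$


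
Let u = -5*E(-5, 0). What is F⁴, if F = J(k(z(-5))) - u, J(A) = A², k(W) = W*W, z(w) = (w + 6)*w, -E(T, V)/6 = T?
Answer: 360750390625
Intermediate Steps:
E(T, V) = -6*T
z(w) = w*(6 + w) (z(w) = (6 + w)*w = w*(6 + w))
k(W) = W²
u = -150 (u = -(-30)*(-5) = -5*30 = -150)
F = 775 (F = ((-5*(6 - 5))²)² - 1*(-150) = ((-5*1)²)² + 150 = ((-5)²)² + 150 = 25² + 150 = 625 + 150 = 775)
F⁴ = 775⁴ = 360750390625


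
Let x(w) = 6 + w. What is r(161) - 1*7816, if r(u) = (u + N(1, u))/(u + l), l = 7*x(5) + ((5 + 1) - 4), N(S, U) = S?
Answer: -312613/40 ≈ -7815.3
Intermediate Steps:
l = 79 (l = 7*(6 + 5) + ((5 + 1) - 4) = 7*11 + (6 - 4) = 77 + 2 = 79)
r(u) = (1 + u)/(79 + u) (r(u) = (u + 1)/(u + 79) = (1 + u)/(79 + u))
r(161) - 1*7816 = (1 + 161)/(79 + 161) - 1*7816 = 162/240 - 7816 = (1/240)*162 - 7816 = 27/40 - 7816 = -312613/40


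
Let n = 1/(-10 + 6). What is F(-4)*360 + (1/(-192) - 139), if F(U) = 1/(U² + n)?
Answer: -156103/1344 ≈ -116.15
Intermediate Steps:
n = -¼ (n = 1/(-4) = -¼ ≈ -0.25000)
F(U) = 1/(-¼ + U²) (F(U) = 1/(U² - ¼) = 1/(-¼ + U²))
F(-4)*360 + (1/(-192) - 139) = (4/(-1 + 4*(-4)²))*360 + (1/(-192) - 139) = (4/(-1 + 4*16))*360 + (-1/192 - 139) = (4/(-1 + 64))*360 - 26689/192 = (4/63)*360 - 26689/192 = 160/7 - 26689/192 = -156103/1344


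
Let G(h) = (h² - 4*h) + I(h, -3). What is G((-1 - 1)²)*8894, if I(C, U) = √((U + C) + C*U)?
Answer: 8894*I*√11 ≈ 29498.0*I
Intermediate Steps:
I(C, U) = √(C + U + C*U) (I(C, U) = √((C + U) + C*U) = √(C + U + C*U))
G(h) = h² + √(-3 - 2*h) - 4*h (G(h) = (h² - 4*h) + √(h - 3 + h*(-3)) = (h² - 4*h) + √(h - 3 - 3*h) = (h² - 4*h) + √(-3 - 2*h) = h² + √(-3 - 2*h) - 4*h)
G((-1 - 1)²)*8894 = (((-1 - 1)²)² + √(-3 - 2*(-1 - 1)²) - 4*(-1 - 1)²)*8894 = (((-2)²)² + √(-3 - 2*(-2)²) - 4*(-2)²)*8894 = (4² + √(-3 - 2*4) - 4*4)*8894 = (16 + √(-3 - 8) - 16)*8894 = (16 + √(-11) - 16)*8894 = (16 + I*√11 - 16)*8894 = (I*√11)*8894 = 8894*I*√11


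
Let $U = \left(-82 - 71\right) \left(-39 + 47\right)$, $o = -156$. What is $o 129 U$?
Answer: $24631776$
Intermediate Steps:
$U = -1224$ ($U = \left(-153\right) 8 = -1224$)
$o 129 U = \left(-156\right) 129 \left(-1224\right) = \left(-20124\right) \left(-1224\right) = 24631776$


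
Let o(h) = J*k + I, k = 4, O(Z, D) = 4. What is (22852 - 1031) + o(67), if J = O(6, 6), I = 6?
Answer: 21843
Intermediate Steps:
J = 4
o(h) = 22 (o(h) = 4*4 + 6 = 16 + 6 = 22)
(22852 - 1031) + o(67) = (22852 - 1031) + 22 = 21821 + 22 = 21843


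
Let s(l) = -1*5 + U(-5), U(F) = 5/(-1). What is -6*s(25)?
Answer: 60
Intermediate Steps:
U(F) = -5 (U(F) = 5*(-1) = -5)
s(l) = -10 (s(l) = -1*5 - 5 = -5 - 5 = -10)
-6*s(25) = -6*(-10) = 60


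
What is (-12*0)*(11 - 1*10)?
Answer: 0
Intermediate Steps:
(-12*0)*(11 - 1*10) = 0*(11 - 10) = 0*1 = 0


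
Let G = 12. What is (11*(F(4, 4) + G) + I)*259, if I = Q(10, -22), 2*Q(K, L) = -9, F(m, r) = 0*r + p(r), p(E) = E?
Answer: 88837/2 ≈ 44419.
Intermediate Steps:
F(m, r) = r (F(m, r) = 0*r + r = 0 + r = r)
Q(K, L) = -9/2 (Q(K, L) = (½)*(-9) = -9/2)
I = -9/2 ≈ -4.5000
(11*(F(4, 4) + G) + I)*259 = (11*(4 + 12) - 9/2)*259 = (11*16 - 9/2)*259 = (176 - 9/2)*259 = (343/2)*259 = 88837/2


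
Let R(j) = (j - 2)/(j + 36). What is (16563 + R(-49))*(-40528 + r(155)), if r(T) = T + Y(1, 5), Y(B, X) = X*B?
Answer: -8694056160/13 ≈ -6.6877e+8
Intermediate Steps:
Y(B, X) = B*X
R(j) = (-2 + j)/(36 + j)
r(T) = 5 + T (r(T) = T + 1*5 = T + 5 = 5 + T)
(16563 + R(-49))*(-40528 + r(155)) = (16563 + (-2 - 49)/(36 - 49))*(-40528 + (5 + 155)) = (16563 - 51/(-13))*(-40528 + 160) = (16563 - 1/13*(-51))*(-40368) = (16563 + 51/13)*(-40368) = (215370/13)*(-40368) = -8694056160/13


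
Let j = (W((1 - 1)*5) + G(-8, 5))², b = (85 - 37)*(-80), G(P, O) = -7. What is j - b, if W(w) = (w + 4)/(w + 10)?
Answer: 97089/25 ≈ 3883.6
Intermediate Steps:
W(w) = (4 + w)/(10 + w)
b = -3840 (b = 48*(-80) = -3840)
j = 1089/25 (j = ((4 + (1 - 1)*5)/(10 + (1 - 1)*5) - 7)² = ((4 + 0*5)/(10 + 0*5) - 7)² = ((4 + 0)/(10 + 0) - 7)² = (4/10 - 7)² = ((⅒)*4 - 7)² = (⅖ - 7)² = (-33/5)² = 1089/25 ≈ 43.560)
j - b = 1089/25 - 1*(-3840) = 1089/25 + 3840 = 97089/25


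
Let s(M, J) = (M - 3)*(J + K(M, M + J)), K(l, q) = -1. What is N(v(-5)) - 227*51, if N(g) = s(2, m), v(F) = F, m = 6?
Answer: -11582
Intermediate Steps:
s(M, J) = (-1 + J)*(-3 + M) (s(M, J) = (M - 3)*(J - 1) = (-3 + M)*(-1 + J) = (-1 + J)*(-3 + M))
N(g) = -5 (N(g) = 3 - 1*2 - 3*6 + 6*2 = 3 - 2 - 18 + 12 = -5)
N(v(-5)) - 227*51 = -5 - 227*51 = -5 - 11577 = -11582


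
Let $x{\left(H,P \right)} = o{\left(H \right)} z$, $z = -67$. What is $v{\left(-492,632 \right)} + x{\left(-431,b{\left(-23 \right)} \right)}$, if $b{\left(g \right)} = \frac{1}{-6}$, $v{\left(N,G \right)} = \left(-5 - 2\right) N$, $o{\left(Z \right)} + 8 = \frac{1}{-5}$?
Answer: $\frac{19967}{5} \approx 3993.4$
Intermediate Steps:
$o{\left(Z \right)} = - \frac{41}{5}$ ($o{\left(Z \right)} = -8 + \frac{1}{-5} = -8 - \frac{1}{5} = - \frac{41}{5}$)
$v{\left(N,G \right)} = - 7 N$
$b{\left(g \right)} = - \frac{1}{6}$
$x{\left(H,P \right)} = \frac{2747}{5}$ ($x{\left(H,P \right)} = \left(- \frac{41}{5}\right) \left(-67\right) = \frac{2747}{5}$)
$v{\left(-492,632 \right)} + x{\left(-431,b{\left(-23 \right)} \right)} = \left(-7\right) \left(-492\right) + \frac{2747}{5} = 3444 + \frac{2747}{5} = \frac{19967}{5}$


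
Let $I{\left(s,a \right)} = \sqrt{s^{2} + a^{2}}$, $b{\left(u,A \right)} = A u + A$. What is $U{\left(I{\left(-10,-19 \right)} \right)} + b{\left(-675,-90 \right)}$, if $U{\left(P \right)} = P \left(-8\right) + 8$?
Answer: $60668 - 8 \sqrt{461} \approx 60496.0$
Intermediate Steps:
$b{\left(u,A \right)} = A + A u$
$I{\left(s,a \right)} = \sqrt{a^{2} + s^{2}}$
$U{\left(P \right)} = 8 - 8 P$ ($U{\left(P \right)} = - 8 P + 8 = 8 - 8 P$)
$U{\left(I{\left(-10,-19 \right)} \right)} + b{\left(-675,-90 \right)} = \left(8 - 8 \sqrt{\left(-19\right)^{2} + \left(-10\right)^{2}}\right) - 90 \left(1 - 675\right) = \left(8 - 8 \sqrt{361 + 100}\right) - -60660 = \left(8 - 8 \sqrt{461}\right) + 60660 = 60668 - 8 \sqrt{461}$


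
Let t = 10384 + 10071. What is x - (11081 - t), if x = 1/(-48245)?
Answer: 452248629/48245 ≈ 9374.0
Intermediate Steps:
x = -1/48245 ≈ -2.0728e-5
t = 20455
x - (11081 - t) = -1/48245 - (11081 - 1*20455) = -1/48245 - (11081 - 20455) = -1/48245 - 1*(-9374) = -1/48245 + 9374 = 452248629/48245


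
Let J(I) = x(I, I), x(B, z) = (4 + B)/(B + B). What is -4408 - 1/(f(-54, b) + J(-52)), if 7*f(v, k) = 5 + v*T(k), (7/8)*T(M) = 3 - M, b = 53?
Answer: -1241068629/281549 ≈ -4408.0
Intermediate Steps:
T(M) = 24/7 - 8*M/7 (T(M) = 8*(3 - M)/7 = 24/7 - 8*M/7)
x(B, z) = (4 + B)/(2*B) (x(B, z) = (4 + B)/((2*B)) = (4 + B)*(1/(2*B)) = (4 + B)/(2*B))
J(I) = (4 + I)/(2*I)
f(v, k) = 5/7 + v*(24/7 - 8*k/7)/7 (f(v, k) = (5 + v*(24/7 - 8*k/7))/7 = 5/7 + v*(24/7 - 8*k/7)/7)
-4408 - 1/(f(-54, b) + J(-52)) = -4408 - 1/((5/7 - 8/49*(-54)*(-3 + 53)) + (1/2)*(4 - 52)/(-52)) = -4408 - 1/((5/7 - 8/49*(-54)*50) + (1/2)*(-1/52)*(-48)) = -4408 - 1/((5/7 + 21600/49) + 6/13) = -4408 - 1/(21635/49 + 6/13) = -4408 - 1/281549/637 = -4408 - 1*637/281549 = -4408 - 637/281549 = -1241068629/281549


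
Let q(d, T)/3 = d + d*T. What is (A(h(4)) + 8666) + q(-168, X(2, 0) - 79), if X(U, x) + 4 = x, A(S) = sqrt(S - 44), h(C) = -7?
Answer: 49994 + I*sqrt(51) ≈ 49994.0 + 7.1414*I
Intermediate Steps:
A(S) = sqrt(-44 + S)
X(U, x) = -4 + x
q(d, T) = 3*d + 3*T*d (q(d, T) = 3*(d + d*T) = 3*(d + T*d) = 3*d + 3*T*d)
(A(h(4)) + 8666) + q(-168, X(2, 0) - 79) = (sqrt(-44 - 7) + 8666) + 3*(-168)*(1 + ((-4 + 0) - 79)) = (sqrt(-51) + 8666) + 3*(-168)*(1 + (-4 - 79)) = (I*sqrt(51) + 8666) + 3*(-168)*(1 - 83) = (8666 + I*sqrt(51)) + 3*(-168)*(-82) = (8666 + I*sqrt(51)) + 41328 = 49994 + I*sqrt(51)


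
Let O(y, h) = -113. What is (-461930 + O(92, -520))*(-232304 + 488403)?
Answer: -118328750257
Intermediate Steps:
(-461930 + O(92, -520))*(-232304 + 488403) = (-461930 - 113)*(-232304 + 488403) = -462043*256099 = -118328750257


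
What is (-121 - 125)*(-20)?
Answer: 4920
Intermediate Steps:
(-121 - 125)*(-20) = -246*(-20) = 4920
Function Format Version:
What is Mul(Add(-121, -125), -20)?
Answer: 4920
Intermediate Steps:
Mul(Add(-121, -125), -20) = Mul(-246, -20) = 4920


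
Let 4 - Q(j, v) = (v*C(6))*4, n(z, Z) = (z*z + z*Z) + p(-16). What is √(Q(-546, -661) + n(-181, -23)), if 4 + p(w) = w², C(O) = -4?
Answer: 6*√739 ≈ 163.11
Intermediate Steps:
p(w) = -4 + w²
n(z, Z) = 252 + z² + Z*z (n(z, Z) = (z*z + z*Z) + (-4 + (-16)²) = (z² + Z*z) + (-4 + 256) = (z² + Z*z) + 252 = 252 + z² + Z*z)
Q(j, v) = 4 + 16*v (Q(j, v) = 4 - v*(-4)*4 = 4 - (-4*v)*4 = 4 - (-16)*v = 4 + 16*v)
√(Q(-546, -661) + n(-181, -23)) = √((4 + 16*(-661)) + (252 + (-181)² - 23*(-181))) = √((4 - 10576) + (252 + 32761 + 4163)) = √(-10572 + 37176) = √26604 = 6*√739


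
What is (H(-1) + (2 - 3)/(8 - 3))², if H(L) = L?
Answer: 36/25 ≈ 1.4400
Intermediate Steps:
(H(-1) + (2 - 3)/(8 - 3))² = (-1 + (2 - 3)/(8 - 3))² = (-1 - 1/5)² = (-1 - 1*⅕)² = (-1 - ⅕)² = (-6/5)² = 36/25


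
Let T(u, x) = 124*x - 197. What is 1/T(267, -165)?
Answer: -1/20657 ≈ -4.8410e-5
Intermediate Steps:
T(u, x) = -197 + 124*x
1/T(267, -165) = 1/(-197 + 124*(-165)) = 1/(-197 - 20460) = 1/(-20657) = -1/20657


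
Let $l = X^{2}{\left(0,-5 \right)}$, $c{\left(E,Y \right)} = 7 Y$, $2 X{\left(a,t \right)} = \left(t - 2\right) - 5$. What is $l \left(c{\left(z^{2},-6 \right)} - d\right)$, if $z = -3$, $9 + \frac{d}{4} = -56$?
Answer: $7848$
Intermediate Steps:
$d = -260$ ($d = -36 + 4 \left(-56\right) = -36 - 224 = -260$)
$X{\left(a,t \right)} = - \frac{7}{2} + \frac{t}{2}$ ($X{\left(a,t \right)} = \frac{\left(t - 2\right) - 5}{2} = \frac{\left(-2 + t\right) - 5}{2} = \frac{-7 + t}{2} = - \frac{7}{2} + \frac{t}{2}$)
$l = 36$ ($l = \left(- \frac{7}{2} + \frac{1}{2} \left(-5\right)\right)^{2} = \left(- \frac{7}{2} - \frac{5}{2}\right)^{2} = \left(-6\right)^{2} = 36$)
$l \left(c{\left(z^{2},-6 \right)} - d\right) = 36 \left(7 \left(-6\right) - -260\right) = 36 \left(-42 + 260\right) = 36 \cdot 218 = 7848$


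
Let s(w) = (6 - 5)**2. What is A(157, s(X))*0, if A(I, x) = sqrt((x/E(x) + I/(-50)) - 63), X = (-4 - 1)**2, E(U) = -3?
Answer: 0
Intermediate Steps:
X = 25 (X = (-5)**2 = 25)
s(w) = 1 (s(w) = 1**2 = 1)
A(I, x) = sqrt(-63 - x/3 - I/50) (A(I, x) = sqrt((x/(-3) + I/(-50)) - 63) = sqrt((x*(-1/3) + I*(-1/50)) - 63) = sqrt((-x/3 - I/50) - 63) = sqrt(-63 - x/3 - I/50))
A(157, s(X))*0 = (sqrt(-56700 - 300*1 - 18*157)/30)*0 = (sqrt(-56700 - 300 - 2826)/30)*0 = (sqrt(-59826)/30)*0 = ((13*I*sqrt(354))/30)*0 = (13*I*sqrt(354)/30)*0 = 0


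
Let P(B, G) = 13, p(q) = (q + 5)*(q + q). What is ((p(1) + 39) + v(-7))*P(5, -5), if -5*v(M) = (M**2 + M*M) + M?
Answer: 2132/5 ≈ 426.40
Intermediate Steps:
p(q) = 2*q*(5 + q) (p(q) = (5 + q)*(2*q) = 2*q*(5 + q))
v(M) = -2*M**2/5 - M/5 (v(M) = -((M**2 + M*M) + M)/5 = -((M**2 + M**2) + M)/5 = -(2*M**2 + M)/5 = -(M + 2*M**2)/5 = -2*M**2/5 - M/5)
((p(1) + 39) + v(-7))*P(5, -5) = ((2*1*(5 + 1) + 39) - 1/5*(-7)*(1 + 2*(-7)))*13 = ((2*1*6 + 39) - 1/5*(-7)*(1 - 14))*13 = ((12 + 39) - 1/5*(-7)*(-13))*13 = (51 - 91/5)*13 = (164/5)*13 = 2132/5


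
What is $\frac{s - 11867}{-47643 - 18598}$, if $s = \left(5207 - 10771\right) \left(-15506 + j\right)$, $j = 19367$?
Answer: $\frac{21494471}{66241} \approx 324.49$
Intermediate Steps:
$s = -21482604$ ($s = \left(5207 - 10771\right) \left(-15506 + 19367\right) = \left(-5564\right) 3861 = -21482604$)
$\frac{s - 11867}{-47643 - 18598} = \frac{-21482604 - 11867}{-47643 - 18598} = - \frac{21494471}{-66241} = \left(-21494471\right) \left(- \frac{1}{66241}\right) = \frac{21494471}{66241}$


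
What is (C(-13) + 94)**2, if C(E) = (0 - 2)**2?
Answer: 9604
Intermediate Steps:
C(E) = 4 (C(E) = (-2)**2 = 4)
(C(-13) + 94)**2 = (4 + 94)**2 = 98**2 = 9604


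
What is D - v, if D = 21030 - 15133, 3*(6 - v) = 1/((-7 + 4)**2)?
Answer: 159058/27 ≈ 5891.0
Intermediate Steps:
v = 161/27 (v = 6 - 1/(3*(-7 + 4)**2) = 6 - 1/(3*((-3)**2)) = 6 - 1/3/9 = 6 - 1/3*1/9 = 6 - 1/27 = 161/27 ≈ 5.9630)
D = 5897
D - v = 5897 - 1*161/27 = 5897 - 161/27 = 159058/27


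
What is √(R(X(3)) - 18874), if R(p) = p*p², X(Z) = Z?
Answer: I*√18847 ≈ 137.28*I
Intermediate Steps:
R(p) = p³
√(R(X(3)) - 18874) = √(3³ - 18874) = √(27 - 18874) = √(-18847) = I*√18847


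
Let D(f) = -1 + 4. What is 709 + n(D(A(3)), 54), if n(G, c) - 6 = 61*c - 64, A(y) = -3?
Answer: 3945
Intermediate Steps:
D(f) = 3
n(G, c) = -58 + 61*c (n(G, c) = 6 + (61*c - 64) = 6 + (-64 + 61*c) = -58 + 61*c)
709 + n(D(A(3)), 54) = 709 + (-58 + 61*54) = 709 + (-58 + 3294) = 709 + 3236 = 3945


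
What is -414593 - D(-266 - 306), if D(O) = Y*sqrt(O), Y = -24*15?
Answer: -414593 + 720*I*sqrt(143) ≈ -4.1459e+5 + 8610.0*I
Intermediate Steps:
Y = -360
D(O) = -360*sqrt(O)
-414593 - D(-266 - 306) = -414593 - (-360)*sqrt(-266 - 306) = -414593 - (-360)*sqrt(-572) = -414593 - (-360)*2*I*sqrt(143) = -414593 - (-720)*I*sqrt(143) = -414593 + 720*I*sqrt(143)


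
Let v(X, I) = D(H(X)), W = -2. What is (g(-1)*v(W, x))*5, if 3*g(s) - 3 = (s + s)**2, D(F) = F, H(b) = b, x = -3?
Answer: -70/3 ≈ -23.333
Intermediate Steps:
g(s) = 1 + 4*s**2/3 (g(s) = 1 + (s + s)**2/3 = 1 + (2*s)**2/3 = 1 + (4*s**2)/3 = 1 + 4*s**2/3)
v(X, I) = X
(g(-1)*v(W, x))*5 = ((1 + (4/3)*(-1)**2)*(-2))*5 = ((1 + (4/3)*1)*(-2))*5 = ((1 + 4/3)*(-2))*5 = ((7/3)*(-2))*5 = -14/3*5 = -70/3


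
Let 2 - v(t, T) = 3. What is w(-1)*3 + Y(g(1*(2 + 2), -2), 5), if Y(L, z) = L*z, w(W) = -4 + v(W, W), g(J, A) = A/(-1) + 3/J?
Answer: -5/4 ≈ -1.2500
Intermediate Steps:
v(t, T) = -1 (v(t, T) = 2 - 1*3 = 2 - 3 = -1)
g(J, A) = -A + 3/J (g(J, A) = A*(-1) + 3/J = -A + 3/J)
w(W) = -5 (w(W) = -4 - 1 = -5)
w(-1)*3 + Y(g(1*(2 + 2), -2), 5) = -5*3 + (-1*(-2) + 3/((1*(2 + 2))))*5 = -15 + (2 + 3/((1*4)))*5 = -15 + (2 + 3/4)*5 = -15 + (2 + 3*(¼))*5 = -15 + (2 + ¾)*5 = -15 + (11/4)*5 = -15 + 55/4 = -5/4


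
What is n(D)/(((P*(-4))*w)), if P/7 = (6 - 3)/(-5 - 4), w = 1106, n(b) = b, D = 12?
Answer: 9/7742 ≈ 0.0011625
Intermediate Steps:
P = -7/3 (P = 7*((6 - 3)/(-5 - 4)) = 7*(3/(-9)) = 7*(3*(-⅑)) = 7*(-⅓) = -7/3 ≈ -2.3333)
n(D)/(((P*(-4))*w)) = 12/((-7/3*(-4)*1106)) = 12/(((28/3)*1106)) = 12/(30968/3) = 12*(3/30968) = 9/7742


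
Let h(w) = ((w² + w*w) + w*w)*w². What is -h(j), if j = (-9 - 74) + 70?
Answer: -85683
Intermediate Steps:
j = -13 (j = -83 + 70 = -13)
h(w) = 3*w⁴ (h(w) = ((w² + w²) + w²)*w² = (2*w² + w²)*w² = (3*w²)*w² = 3*w⁴)
-h(j) = -3*(-13)⁴ = -3*28561 = -1*85683 = -85683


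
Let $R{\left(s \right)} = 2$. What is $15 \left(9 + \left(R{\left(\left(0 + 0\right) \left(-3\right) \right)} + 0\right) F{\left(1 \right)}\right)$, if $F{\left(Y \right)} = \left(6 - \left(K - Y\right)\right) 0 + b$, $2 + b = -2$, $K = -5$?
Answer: $15$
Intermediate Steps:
$b = -4$ ($b = -2 - 2 = -4$)
$F{\left(Y \right)} = -4$ ($F{\left(Y \right)} = \left(6 + \left(Y - -5\right)\right) 0 - 4 = \left(6 + \left(Y + 5\right)\right) 0 - 4 = \left(6 + \left(5 + Y\right)\right) 0 - 4 = \left(11 + Y\right) 0 - 4 = 0 - 4 = -4$)
$15 \left(9 + \left(R{\left(\left(0 + 0\right) \left(-3\right) \right)} + 0\right) F{\left(1 \right)}\right) = 15 \left(9 + \left(2 + 0\right) \left(-4\right)\right) = 15 \left(9 + 2 \left(-4\right)\right) = 15 \left(9 - 8\right) = 15 \cdot 1 = 15$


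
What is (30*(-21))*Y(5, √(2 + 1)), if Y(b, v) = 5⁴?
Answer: -393750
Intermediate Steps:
Y(b, v) = 625
(30*(-21))*Y(5, √(2 + 1)) = (30*(-21))*625 = -630*625 = -393750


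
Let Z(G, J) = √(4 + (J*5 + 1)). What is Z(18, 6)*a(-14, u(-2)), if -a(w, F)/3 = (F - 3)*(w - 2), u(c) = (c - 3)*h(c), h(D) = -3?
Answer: 576*√35 ≈ 3407.7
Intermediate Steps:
u(c) = 9 - 3*c (u(c) = (c - 3)*(-3) = (-3 + c)*(-3) = 9 - 3*c)
a(w, F) = -3*(-3 + F)*(-2 + w) (a(w, F) = -3*(F - 3)*(w - 2) = -3*(-3 + F)*(-2 + w))
Z(G, J) = √(5 + 5*J) (Z(G, J) = √(4 + (5*J + 1)) = √(4 + (1 + 5*J)) = √(5 + 5*J))
Z(18, 6)*a(-14, u(-2)) = √(5 + 5*6)*(-18 + 6*(9 - 3*(-2)) + 9*(-14) - 3*(9 - 3*(-2))*(-14)) = √(5 + 30)*(-18 + 6*(9 + 6) - 126 - 3*(9 + 6)*(-14)) = √35*(-18 + 6*15 - 126 - 3*15*(-14)) = √35*(-18 + 90 - 126 + 630) = √35*576 = 576*√35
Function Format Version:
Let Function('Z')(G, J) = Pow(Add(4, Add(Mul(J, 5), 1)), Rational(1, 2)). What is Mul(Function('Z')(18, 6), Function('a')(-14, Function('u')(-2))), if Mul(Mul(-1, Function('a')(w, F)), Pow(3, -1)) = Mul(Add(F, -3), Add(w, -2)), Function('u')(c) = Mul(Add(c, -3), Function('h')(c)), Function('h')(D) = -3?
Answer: Mul(576, Pow(35, Rational(1, 2))) ≈ 3407.7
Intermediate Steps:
Function('u')(c) = Add(9, Mul(-3, c)) (Function('u')(c) = Mul(Add(c, -3), -3) = Mul(Add(-3, c), -3) = Add(9, Mul(-3, c)))
Function('a')(w, F) = Mul(-3, Add(-3, F), Add(-2, w)) (Function('a')(w, F) = Mul(-3, Mul(Add(F, -3), Add(w, -2))) = Mul(-3, Mul(Add(-3, F), Add(-2, w))) = Mul(-3, Add(-3, F), Add(-2, w)))
Function('Z')(G, J) = Pow(Add(5, Mul(5, J)), Rational(1, 2)) (Function('Z')(G, J) = Pow(Add(4, Add(Mul(5, J), 1)), Rational(1, 2)) = Pow(Add(4, Add(1, Mul(5, J))), Rational(1, 2)) = Pow(Add(5, Mul(5, J)), Rational(1, 2)))
Mul(Function('Z')(18, 6), Function('a')(-14, Function('u')(-2))) = Mul(Pow(Add(5, Mul(5, 6)), Rational(1, 2)), Add(-18, Mul(6, Add(9, Mul(-3, -2))), Mul(9, -14), Mul(-3, Add(9, Mul(-3, -2)), -14))) = Mul(Pow(Add(5, 30), Rational(1, 2)), Add(-18, Mul(6, Add(9, 6)), -126, Mul(-3, Add(9, 6), -14))) = Mul(Pow(35, Rational(1, 2)), Add(-18, Mul(6, 15), -126, Mul(-3, 15, -14))) = Mul(Pow(35, Rational(1, 2)), Add(-18, 90, -126, 630)) = Mul(Pow(35, Rational(1, 2)), 576) = Mul(576, Pow(35, Rational(1, 2)))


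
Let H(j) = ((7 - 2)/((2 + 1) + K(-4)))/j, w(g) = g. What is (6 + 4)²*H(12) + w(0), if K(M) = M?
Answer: -125/3 ≈ -41.667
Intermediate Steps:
H(j) = -5/j (H(j) = ((7 - 2)/((2 + 1) - 4))/j = (5/(3 - 4))/j = (5/(-1))/j = (5*(-1))/j = -5/j)
(6 + 4)²*H(12) + w(0) = (6 + 4)²*(-5/12) + 0 = 10²*(-5*1/12) + 0 = 100*(-5/12) + 0 = -125/3 + 0 = -125/3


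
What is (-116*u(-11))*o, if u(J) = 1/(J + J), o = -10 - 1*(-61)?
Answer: 2958/11 ≈ 268.91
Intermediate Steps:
o = 51 (o = -10 + 61 = 51)
u(J) = 1/(2*J)
(-116*u(-11))*o = -58/(-11)*51 = -58*(-1)/11*51 = -116*(-1/22)*51 = (58/11)*51 = 2958/11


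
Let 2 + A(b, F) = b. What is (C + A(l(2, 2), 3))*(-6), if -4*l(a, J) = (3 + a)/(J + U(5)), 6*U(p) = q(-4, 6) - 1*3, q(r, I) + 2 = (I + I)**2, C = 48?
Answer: -41631/151 ≈ -275.70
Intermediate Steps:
q(r, I) = -2 + 4*I**2 (q(r, I) = -2 + (I + I)**2 = -2 + (2*I)**2 = -2 + 4*I**2)
U(p) = 139/6 (U(p) = ((-2 + 4*6**2) - 1*3)/6 = ((-2 + 4*36) - 3)/6 = ((-2 + 144) - 3)/6 = (142 - 3)/6 = (1/6)*139 = 139/6)
l(a, J) = -(3 + a)/(4*(139/6 + J)) (l(a, J) = -(3 + a)/(4*(J + 139/6)) = -(3 + a)/(4*(139/6 + J)))
A(b, F) = -2 + b
(C + A(l(2, 2), 3))*(-6) = (48 + (-2 + 3*(-3 - 1*2)/(2*(139 + 6*2))))*(-6) = (48 + (-2 + 3*(-3 - 2)/(2*(139 + 12))))*(-6) = (48 + (-2 + (3/2)*(-5)/151))*(-6) = (48 + (-2 + (3/2)*(1/151)*(-5)))*(-6) = (48 + (-2 - 15/302))*(-6) = (48 - 619/302)*(-6) = (13877/302)*(-6) = -41631/151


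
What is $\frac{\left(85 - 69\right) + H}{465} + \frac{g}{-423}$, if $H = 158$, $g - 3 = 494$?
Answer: $- \frac{52501}{65565} \approx -0.80075$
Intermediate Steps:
$g = 497$ ($g = 3 + 494 = 497$)
$\frac{\left(85 - 69\right) + H}{465} + \frac{g}{-423} = \frac{\left(85 - 69\right) + 158}{465} + \frac{497}{-423} = \left(16 + 158\right) \frac{1}{465} + 497 \left(- \frac{1}{423}\right) = 174 \cdot \frac{1}{465} - \frac{497}{423} = \frac{58}{155} - \frac{497}{423} = - \frac{52501}{65565}$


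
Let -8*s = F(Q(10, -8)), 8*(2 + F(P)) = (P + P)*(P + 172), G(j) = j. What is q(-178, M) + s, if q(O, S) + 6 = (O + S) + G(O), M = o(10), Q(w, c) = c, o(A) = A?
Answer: -1243/4 ≈ -310.75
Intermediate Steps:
M = 10
F(P) = -2 + P*(172 + P)/4 (F(P) = -2 + ((P + P)*(P + 172))/8 = -2 + ((2*P)*(172 + P))/8 = -2 + (2*P*(172 + P))/8 = -2 + P*(172 + P)/4)
q(O, S) = -6 + S + 2*O (q(O, S) = -6 + ((O + S) + O) = -6 + (S + 2*O) = -6 + S + 2*O)
s = 165/4 (s = -(-2 + 43*(-8) + (1/4)*(-8)**2)/8 = -(-2 - 344 + (1/4)*64)/8 = -(-2 - 344 + 16)/8 = -1/8*(-330) = 165/4 ≈ 41.250)
q(-178, M) + s = (-6 + 10 + 2*(-178)) + 165/4 = (-6 + 10 - 356) + 165/4 = -352 + 165/4 = -1243/4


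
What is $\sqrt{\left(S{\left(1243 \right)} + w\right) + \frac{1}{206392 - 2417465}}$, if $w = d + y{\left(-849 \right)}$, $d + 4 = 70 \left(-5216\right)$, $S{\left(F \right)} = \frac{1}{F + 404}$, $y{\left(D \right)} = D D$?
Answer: $\frac{\sqrt{524090918848306590450867}}{1213879077} \approx 596.39$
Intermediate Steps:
$y{\left(D \right)} = D^{2}$
$S{\left(F \right)} = \frac{1}{404 + F}$
$d = -365124$ ($d = -4 + 70 \left(-5216\right) = -4 - 365120 = -365124$)
$w = 355677$ ($w = -365124 + \left(-849\right)^{2} = -365124 + 720801 = 355677$)
$\sqrt{\left(S{\left(1243 \right)} + w\right) + \frac{1}{206392 - 2417465}} = \sqrt{\left(\frac{1}{404 + 1243} + 355677\right) + \frac{1}{206392 - 2417465}} = \sqrt{\left(\frac{1}{1647} + 355677\right) + \frac{1}{-2211073}} = \sqrt{\left(\frac{1}{1647} + 355677\right) - \frac{1}{2211073}} = \sqrt{\frac{585800020}{1647} - \frac{1}{2211073}} = \sqrt{\frac{1295246607619813}{3641637231}} = \frac{\sqrt{524090918848306590450867}}{1213879077}$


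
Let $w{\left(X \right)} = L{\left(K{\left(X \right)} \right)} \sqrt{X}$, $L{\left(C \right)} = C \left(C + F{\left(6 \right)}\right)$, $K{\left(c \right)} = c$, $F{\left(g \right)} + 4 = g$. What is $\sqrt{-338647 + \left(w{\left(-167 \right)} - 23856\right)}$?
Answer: $\sqrt{-362503 + 27555 i \sqrt{167}} \approx 269.85 + 659.79 i$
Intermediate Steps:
$F{\left(g \right)} = -4 + g$
$L{\left(C \right)} = C \left(2 + C\right)$ ($L{\left(C \right)} = C \left(C + \left(-4 + 6\right)\right) = C \left(C + 2\right) = C \left(2 + C\right)$)
$w{\left(X \right)} = X^{\frac{3}{2}} \left(2 + X\right)$ ($w{\left(X \right)} = X \left(2 + X\right) \sqrt{X} = X^{\frac{3}{2}} \left(2 + X\right)$)
$\sqrt{-338647 + \left(w{\left(-167 \right)} - 23856\right)} = \sqrt{-338647 - \left(23856 - \left(-167\right)^{\frac{3}{2}} \left(2 - 167\right)\right)} = \sqrt{-338647 - \left(23856 - - 167 i \sqrt{167} \left(-165\right)\right)} = \sqrt{-338647 - \left(23856 - 27555 i \sqrt{167}\right)} = \sqrt{-362503 + 27555 i \sqrt{167}}$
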